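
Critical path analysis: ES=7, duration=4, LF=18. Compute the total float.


EF = ES + duration = 7 + 4 = 11
LS = LF - duration = 18 - 4 = 14
Total Float = LF - EF = 18 - 11
(or LS - ES = 14 - 7)
= 7


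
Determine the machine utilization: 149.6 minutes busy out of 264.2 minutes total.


Utilization = busy / total × 100
= 149.6 / 264.2 × 100
= 56.6%


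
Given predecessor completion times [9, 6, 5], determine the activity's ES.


ES = max of all predecessor completion times
Predecessors: [9, 6, 5]
ES = max(9, 6, 5)
= 9


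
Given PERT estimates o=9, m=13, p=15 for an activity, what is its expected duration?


te = (o + 4m + p) / 6
= (9 + 4×13 + 15) / 6
= (9 + 52 + 15) / 6
= 76 / 6
= 12.67


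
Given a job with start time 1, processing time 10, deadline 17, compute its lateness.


Completion = 1 + 10 = 11
Lateness = C - d = 11 - 17
= -6


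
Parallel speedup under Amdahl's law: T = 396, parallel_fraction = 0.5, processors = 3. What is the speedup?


Amdahl's law: T_p = T × ((1-p) + p/N)
= 396 × ((1-0.5) + 0.5/3)
= 396 × (0.50 + 0.1667)
= 396 × 0.6667
= 264.00
Speedup = 396/264.00
= 1.50×


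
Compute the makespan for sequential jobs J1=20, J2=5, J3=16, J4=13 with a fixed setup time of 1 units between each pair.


Makespan = Σ processing + (n-1) × setup
= (20 + 5 + 16 + 13) + (4-1)×1
= 54 + 3
= 57 time units


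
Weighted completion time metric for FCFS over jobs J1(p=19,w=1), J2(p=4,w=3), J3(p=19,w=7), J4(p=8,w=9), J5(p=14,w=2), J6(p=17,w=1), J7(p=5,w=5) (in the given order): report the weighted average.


Completion times:
  J1: C=19, w×C=1×19=19
  J2: C=23, w×C=3×23=69
  J3: C=42, w×C=7×42=294
  J4: C=50, w×C=9×50=450
  J5: C=64, w×C=2×64=128
  J6: C=81, w×C=1×81=81
  J7: C=86, w×C=5×86=430
Sum w×C = 1471
Sum w = 28
Weighted avg = 1471/28
= 52.54


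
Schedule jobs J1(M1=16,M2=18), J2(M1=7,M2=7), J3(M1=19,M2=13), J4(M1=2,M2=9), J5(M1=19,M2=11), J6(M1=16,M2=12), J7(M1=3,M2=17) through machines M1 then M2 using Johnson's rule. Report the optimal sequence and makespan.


Johnson's rule:
Group 1 (M1≤M2, sort by M1): ['J4', 'J7', 'J2', 'J1']
Group 2 (M1>M2, sort desc M2): ['J3', 'J6', 'J5']
Sequence: J4 → J7 → J2 → J1 → J3 → J6 → J5
Makespan calculation:
  J4: M1 done=2, M2 done=11
  J7: M1 done=5, M2 done=28
  J2: M1 done=12, M2 done=35
  J1: M1 done=28, M2 done=53
  J3: M1 done=47, M2 done=66
  J6: M1 done=63, M2 done=78
  J5: M1 done=82, M2 done=93
= Sequence: J4 → J7 → J2 → J1 → J3 → J6 → J5, Makespan: 93


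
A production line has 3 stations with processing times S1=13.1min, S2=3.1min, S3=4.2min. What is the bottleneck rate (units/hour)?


Bottleneck = longest station time
Station times: [13.1, 3.1, 4.2]
Max = 13.1 min
Rate = 60 / 13.1
= 4.58 units/hour (bottleneck: 13.1min)


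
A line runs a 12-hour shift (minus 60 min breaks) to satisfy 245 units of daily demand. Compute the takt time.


Available = 12×60 - 60 = 660 min
Takt time = 660 / 245
= 2.69 min/unit


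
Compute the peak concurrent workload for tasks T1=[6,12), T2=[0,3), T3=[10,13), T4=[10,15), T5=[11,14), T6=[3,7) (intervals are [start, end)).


Check each time point for overlaps:
  t=11: 4 tasks active (T1, T3, T4, T5)
Max concurrent = 4


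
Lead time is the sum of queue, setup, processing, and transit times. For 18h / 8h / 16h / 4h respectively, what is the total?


Lead time = queue + setup + processing + transit
= 18 + 8 + 16 + 4
= 46 hours


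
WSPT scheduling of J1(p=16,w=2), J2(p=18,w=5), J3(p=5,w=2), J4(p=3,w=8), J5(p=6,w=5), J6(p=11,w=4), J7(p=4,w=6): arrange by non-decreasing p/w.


WSPT (Smith's rule): sort by p/w ascending
  J4: p/w = 3/8 = 0.375
  J7: p/w = 4/6 = 0.667
  J5: p/w = 6/5 = 1.200
  J3: p/w = 5/2 = 2.500
  J6: p/w = 11/4 = 2.750
  J2: p/w = 18/5 = 3.600
  J1: p/w = 16/2 = 8.000
Order: J4 → J7 → J5 → J3 → J6 → J2 → J1


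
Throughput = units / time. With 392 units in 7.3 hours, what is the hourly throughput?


Throughput = units / time
= 392 / 7.3
= 53.7 units/hour


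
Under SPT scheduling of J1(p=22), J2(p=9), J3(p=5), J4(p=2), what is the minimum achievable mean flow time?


SPT order: J4 → J3 → J2 → J1
Completion times:
  J4: C=2
  J3: C=7
  J2: C=16
  J1: C=38
Sum = 63, n = 4
Mean flow = 63/4
= 15.75


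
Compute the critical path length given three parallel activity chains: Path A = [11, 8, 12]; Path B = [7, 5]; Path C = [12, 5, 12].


Path A: 11 + 8 + 12 = 31
Path B: 7 + 5 = 12
Path C: 12 + 5 + 12 = 29
Critical path = longest = max(31, 12, 29)
= 31 (Path A)


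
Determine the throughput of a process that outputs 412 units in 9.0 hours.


Throughput = units / time
= 412 / 9.0
= 45.8 units/hour


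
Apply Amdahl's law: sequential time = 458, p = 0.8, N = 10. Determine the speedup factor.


Amdahl's law: T_p = T × ((1-p) + p/N)
= 458 × ((1-0.8) + 0.8/10)
= 458 × (0.20 + 0.0800)
= 458 × 0.2800
= 128.24
Speedup = 458/128.24
= 3.57×


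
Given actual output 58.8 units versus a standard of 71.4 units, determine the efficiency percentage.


Efficiency = (actual / standard) × 100
= (58.8 / 71.4) × 100
= 82.4%


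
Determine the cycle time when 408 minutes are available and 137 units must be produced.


Cycle time = available time / demand
= 408 / 137
= 2.98 min/unit


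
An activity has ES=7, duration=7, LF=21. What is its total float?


EF = ES + duration = 7 + 7 = 14
LS = LF - duration = 21 - 7 = 14
Total Float = LF - EF = 21 - 14
(or LS - ES = 14 - 7)
= 7


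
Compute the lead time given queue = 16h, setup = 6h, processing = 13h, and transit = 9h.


Lead time = queue + setup + processing + transit
= 16 + 6 + 13 + 9
= 44 hours


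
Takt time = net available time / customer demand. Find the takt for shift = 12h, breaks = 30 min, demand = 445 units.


Available = 12×60 - 30 = 690 min
Takt time = 690 / 445
= 1.55 min/unit


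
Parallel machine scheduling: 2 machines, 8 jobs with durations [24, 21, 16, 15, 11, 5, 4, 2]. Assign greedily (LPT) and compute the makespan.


Jobs (LPT sorted): [24, 21, 16, 15, 11, 5, 4, 2]
Machines: 2
  J=24 → Machine 1 (load: 0+24=24)
  J=21 → Machine 2 (load: 0+21=21)
  J=16 → Machine 2 (load: 21+16=37)
  J=15 → Machine 1 (load: 24+15=39)
  J=11 → Machine 2 (load: 37+11=48)
  J=5 → Machine 1 (load: 39+5=44)
  J=4 → Machine 1 (load: 44+4=48)
  J=2 → Machine 1 (load: 48+2=50)
Machine loads: [50, 48]
Makespan = max = 50 time units


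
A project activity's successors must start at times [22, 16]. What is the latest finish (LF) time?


LF = min of all successor start times
Successors start at: [22, 16]
LF = min(22, 16)
= 16


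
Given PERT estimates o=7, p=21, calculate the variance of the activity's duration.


σ² = ((p - o) / 6)² = (p - o)² / 36
= (21 - 7)² / 36
= 14² / 36
= 196 / 36
= 5.4444


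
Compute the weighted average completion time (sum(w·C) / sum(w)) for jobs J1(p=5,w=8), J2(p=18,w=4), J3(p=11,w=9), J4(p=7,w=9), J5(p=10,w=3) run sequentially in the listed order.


Completion times:
  J1: C=5, w×C=8×5=40
  J2: C=23, w×C=4×23=92
  J3: C=34, w×C=9×34=306
  J4: C=41, w×C=9×41=369
  J5: C=51, w×C=3×51=153
Sum w×C = 960
Sum w = 33
Weighted avg = 960/33
= 29.09


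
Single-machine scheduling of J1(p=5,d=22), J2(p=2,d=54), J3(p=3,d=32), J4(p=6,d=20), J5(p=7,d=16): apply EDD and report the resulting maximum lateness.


EDD order: J5 → J4 → J1 → J3 → J2
Completion and lateness:
  J5: C=7, d=16, L=7-16=-9
  J4: C=13, d=20, L=13-20=-7
  J1: C=18, d=22, L=18-22=-4
  J3: C=21, d=32, L=21-32=-11
  J2: C=23, d=54, L=23-54=-31
Lmax = max(-9, -7, -4, -11, -31)
= -4


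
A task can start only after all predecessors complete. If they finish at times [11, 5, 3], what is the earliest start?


ES = max of all predecessor completion times
Predecessors: [11, 5, 3]
ES = max(11, 5, 3)
= 11


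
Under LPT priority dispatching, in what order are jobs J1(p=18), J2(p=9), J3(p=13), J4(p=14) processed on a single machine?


LPT: sort by longest processing time first
  J1: p=18
  J4: p=14
  J3: p=13
  J2: p=9
Order: J1 → J4 → J3 → J2


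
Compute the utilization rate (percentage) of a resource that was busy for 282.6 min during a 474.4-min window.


Utilization = busy / total × 100
= 282.6 / 474.4 × 100
= 59.6%


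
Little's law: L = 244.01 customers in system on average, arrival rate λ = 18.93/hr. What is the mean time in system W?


Little's law: L = λW → W = L / λ
= 244.01 / 18.93
= 12.89 hours


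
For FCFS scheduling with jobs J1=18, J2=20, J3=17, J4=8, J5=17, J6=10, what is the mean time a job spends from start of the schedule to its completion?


Completion times:
  J1: completes at 18
  J2: completes at 38
  J3: completes at 55
  J4: completes at 63
  J5: completes at 80
  J6: completes at 90
Sum = 344
Average = 344/6
= 57.33


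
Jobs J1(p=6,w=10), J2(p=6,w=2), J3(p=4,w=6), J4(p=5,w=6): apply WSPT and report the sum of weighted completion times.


WSPT order (by p/w): J1 → J3 → J4 → J2
  J1: C=6, w·C=10×6=60
  J3: C=10, w·C=6×10=60
  J4: C=15, w·C=6×15=90
  J2: C=21, w·C=2×21=42
Σ w·C = 252
= 252


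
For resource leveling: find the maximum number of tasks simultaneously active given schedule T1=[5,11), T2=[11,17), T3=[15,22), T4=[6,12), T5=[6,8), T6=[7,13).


Check each time point for overlaps:
  t=7: 4 tasks active (T1, T4, T5, T6)
Max concurrent = 4


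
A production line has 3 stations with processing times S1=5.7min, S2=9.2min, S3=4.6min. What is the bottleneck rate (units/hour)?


Bottleneck = longest station time
Station times: [5.7, 9.2, 4.6]
Max = 9.2 min
Rate = 60 / 9.2
= 6.52 units/hour (bottleneck: 9.2min)


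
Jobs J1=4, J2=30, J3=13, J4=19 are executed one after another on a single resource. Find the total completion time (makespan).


Sequential makespan: sum all processing times
= 4 + 30 + 13 + 19
= 66 time units


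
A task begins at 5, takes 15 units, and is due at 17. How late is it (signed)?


Completion = 5 + 15 = 20
Lateness = C - d = 20 - 17
= 3


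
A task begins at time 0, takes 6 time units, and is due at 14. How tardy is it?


Completion = start + processing = 0 + 6 = 6
Tardiness = max(0, C - d) = max(0, 6 - 14)
= max(0, -8)
= 0


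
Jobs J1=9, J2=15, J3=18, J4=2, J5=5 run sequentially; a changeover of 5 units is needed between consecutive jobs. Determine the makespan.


Makespan = Σ processing + (n-1) × setup
= (9 + 15 + 18 + 2 + 5) + (5-1)×5
= 49 + 20
= 69 time units


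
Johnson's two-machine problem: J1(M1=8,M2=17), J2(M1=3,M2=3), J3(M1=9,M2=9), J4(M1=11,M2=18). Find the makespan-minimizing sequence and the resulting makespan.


Johnson's rule:
Group 1 (M1≤M2, sort by M1): ['J2', 'J1', 'J3', 'J4']
Group 2 (M1>M2, sort desc M2): []
Sequence: J2 → J1 → J3 → J4
Makespan calculation:
  J2: M1 done=3, M2 done=6
  J1: M1 done=11, M2 done=28
  J3: M1 done=20, M2 done=37
  J4: M1 done=31, M2 done=55
= Sequence: J2 → J1 → J3 → J4, Makespan: 55


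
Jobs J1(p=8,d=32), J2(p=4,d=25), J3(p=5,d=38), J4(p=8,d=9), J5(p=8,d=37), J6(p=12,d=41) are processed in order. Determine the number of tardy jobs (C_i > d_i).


Completion vs due date:
  J1: C=8, d=32 → on time
  J2: C=12, d=25 → on time
  J3: C=17, d=38 → on time
  J4: C=25, d=9 → TARDY
  J5: C=33, d=37 → on time
  J6: C=45, d=41 → TARDY
Tardy jobs: J4, J6
Count = 2


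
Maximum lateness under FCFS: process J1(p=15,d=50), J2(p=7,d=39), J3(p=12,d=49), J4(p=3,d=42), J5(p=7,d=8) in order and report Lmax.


Lateness per job (L = C - d):
  J1: C=15, d=50, L=-35
  J2: C=22, d=39, L=-17
  J3: C=34, d=49, L=-15
  J4: C=37, d=42, L=-5
  J5: C=44, d=8, L=36
Lmax = max(-35, -17, -15, -5, 36)
= 36


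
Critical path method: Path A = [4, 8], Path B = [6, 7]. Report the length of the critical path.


Path A: 4 + 8 = 12
Path B: 6 + 7 = 13
Critical path = longest = max(12, 13)
= 13 (Path B)


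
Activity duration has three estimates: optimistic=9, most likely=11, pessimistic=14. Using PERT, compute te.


te = (o + 4m + p) / 6
= (9 + 4×11 + 14) / 6
= (9 + 44 + 14) / 6
= 67 / 6
= 11.17


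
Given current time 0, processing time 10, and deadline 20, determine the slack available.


Slack = due - current_time - processing
= 20 - 0 - 10
= 10


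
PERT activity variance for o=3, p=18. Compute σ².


σ² = ((p - o) / 6)² = (p - o)² / 36
= (18 - 3)² / 36
= 15² / 36
= 225 / 36
= 6.2500


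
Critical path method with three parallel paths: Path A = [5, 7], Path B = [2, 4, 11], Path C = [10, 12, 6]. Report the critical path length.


Path A: 5 + 7 = 12
Path B: 2 + 4 + 11 = 17
Path C: 10 + 12 + 6 = 28
Critical path = longest = max(12, 17, 28)
= 28 (Path C)


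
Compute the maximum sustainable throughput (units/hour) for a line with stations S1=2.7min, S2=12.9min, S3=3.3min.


Bottleneck = longest station time
Station times: [2.7, 12.9, 3.3]
Max = 12.9 min
Rate = 60 / 12.9
= 4.65 units/hour (bottleneck: 12.9min)


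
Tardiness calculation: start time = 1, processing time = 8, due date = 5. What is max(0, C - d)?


Completion = start + processing = 1 + 8 = 9
Tardiness = max(0, C - d) = max(0, 9 - 5)
= max(0, 4)
= 4


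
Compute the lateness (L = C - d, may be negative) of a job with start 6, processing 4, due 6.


Completion = 6 + 4 = 10
Lateness = C - d = 10 - 6
= 4


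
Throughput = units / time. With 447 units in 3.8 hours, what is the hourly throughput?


Throughput = units / time
= 447 / 3.8
= 117.6 units/hour


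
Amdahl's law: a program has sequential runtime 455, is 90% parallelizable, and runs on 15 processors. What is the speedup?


Amdahl's law: T_p = T × ((1-p) + p/N)
= 455 × ((1-0.9) + 0.9/15)
= 455 × (0.10 + 0.0600)
= 455 × 0.1600
= 72.80
Speedup = 455/72.80
= 6.25×


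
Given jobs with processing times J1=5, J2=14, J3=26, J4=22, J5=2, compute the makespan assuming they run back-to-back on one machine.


Sequential makespan: sum all processing times
= 5 + 14 + 26 + 22 + 2
= 69 time units


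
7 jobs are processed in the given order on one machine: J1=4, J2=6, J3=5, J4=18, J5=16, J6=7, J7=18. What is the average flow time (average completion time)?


Completion times:
  J1: completes at 4
  J2: completes at 10
  J3: completes at 15
  J4: completes at 33
  J5: completes at 49
  J6: completes at 56
  J7: completes at 74
Sum = 241
Average = 241/7
= 34.43


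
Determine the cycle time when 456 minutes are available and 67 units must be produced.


Cycle time = available time / demand
= 456 / 67
= 6.81 min/unit


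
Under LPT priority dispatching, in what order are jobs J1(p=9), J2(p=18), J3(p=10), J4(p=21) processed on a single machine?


LPT: sort by longest processing time first
  J4: p=21
  J2: p=18
  J3: p=10
  J1: p=9
Order: J4 → J2 → J3 → J1


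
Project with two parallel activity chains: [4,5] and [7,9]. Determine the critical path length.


Path A: 4 + 5 = 9
Path B: 7 + 9 = 16
Critical path = longest = max(9, 16)
= 16 (Path B)


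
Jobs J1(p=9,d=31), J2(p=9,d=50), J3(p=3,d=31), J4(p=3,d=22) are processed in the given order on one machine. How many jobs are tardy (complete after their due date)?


Completion vs due date:
  J1: C=9, d=31 → on time
  J2: C=18, d=50 → on time
  J3: C=21, d=31 → on time
  J4: C=24, d=22 → TARDY
Tardy jobs: J4
Count = 1


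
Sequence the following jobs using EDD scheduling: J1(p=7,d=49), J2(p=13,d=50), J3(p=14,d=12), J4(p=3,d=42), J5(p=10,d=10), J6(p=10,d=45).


EDD: sort by earliest due date
  J5: d=10, p=10
  J3: d=12, p=14
  J4: d=42, p=3
  J6: d=45, p=10
  J1: d=49, p=7
  J2: d=50, p=13
Order: J5 → J3 → J4 → J6 → J1 → J2


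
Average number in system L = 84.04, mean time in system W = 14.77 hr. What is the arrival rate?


Little's law: L = λW → λ = L / W
= 84.04 / 14.77
= 5.69 per hour


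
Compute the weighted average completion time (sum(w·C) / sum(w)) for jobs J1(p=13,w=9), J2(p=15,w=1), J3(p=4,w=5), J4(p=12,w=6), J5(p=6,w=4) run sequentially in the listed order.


Completion times:
  J1: C=13, w×C=9×13=117
  J2: C=28, w×C=1×28=28
  J3: C=32, w×C=5×32=160
  J4: C=44, w×C=6×44=264
  J5: C=50, w×C=4×50=200
Sum w×C = 769
Sum w = 25
Weighted avg = 769/25
= 30.76


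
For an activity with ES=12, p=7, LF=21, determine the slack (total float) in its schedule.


EF = ES + duration = 12 + 7 = 19
LS = LF - duration = 21 - 7 = 14
Total Float = LF - EF = 21 - 19
(or LS - ES = 14 - 12)
= 2


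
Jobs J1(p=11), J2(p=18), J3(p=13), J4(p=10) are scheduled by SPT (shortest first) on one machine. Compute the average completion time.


SPT order: J4 → J1 → J3 → J2
Completion times:
  J4: C=10
  J1: C=21
  J3: C=34
  J2: C=52
Sum = 117, n = 4
Mean flow = 117/4
= 29.25


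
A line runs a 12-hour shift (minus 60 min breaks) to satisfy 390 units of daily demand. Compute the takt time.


Available = 12×60 - 60 = 660 min
Takt time = 660 / 390
= 1.69 min/unit


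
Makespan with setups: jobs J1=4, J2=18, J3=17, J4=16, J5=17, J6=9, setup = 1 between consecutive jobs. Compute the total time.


Makespan = Σ processing + (n-1) × setup
= (4 + 18 + 17 + 16 + 17 + 9) + (6-1)×1
= 81 + 5
= 86 time units


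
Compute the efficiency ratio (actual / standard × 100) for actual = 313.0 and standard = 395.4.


Efficiency = (actual / standard) × 100
= (313.0 / 395.4) × 100
= 79.2%


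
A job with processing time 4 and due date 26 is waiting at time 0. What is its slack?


Slack = due - current_time - processing
= 26 - 0 - 4
= 22


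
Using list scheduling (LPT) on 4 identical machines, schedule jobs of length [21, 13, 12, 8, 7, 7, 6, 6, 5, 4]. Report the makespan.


Jobs (LPT sorted): [21, 13, 12, 8, 7, 7, 6, 6, 5, 4]
Machines: 4
  J=21 → Machine 1 (load: 0+21=21)
  J=13 → Machine 2 (load: 0+13=13)
  J=12 → Machine 3 (load: 0+12=12)
  J=8 → Machine 4 (load: 0+8=8)
  J=7 → Machine 4 (load: 8+7=15)
  J=7 → Machine 3 (load: 12+7=19)
  J=6 → Machine 2 (load: 13+6=19)
  J=6 → Machine 4 (load: 15+6=21)
  J=5 → Machine 2 (load: 19+5=24)
  J=4 → Machine 3 (load: 19+4=23)
Machine loads: [21, 24, 23, 21]
Makespan = max = 24 time units


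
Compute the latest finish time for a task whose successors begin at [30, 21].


LF = min of all successor start times
Successors start at: [30, 21]
LF = min(30, 21)
= 21


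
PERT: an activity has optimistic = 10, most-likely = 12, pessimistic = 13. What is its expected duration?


te = (o + 4m + p) / 6
= (10 + 4×12 + 13) / 6
= (10 + 48 + 13) / 6
= 71 / 6
= 11.83


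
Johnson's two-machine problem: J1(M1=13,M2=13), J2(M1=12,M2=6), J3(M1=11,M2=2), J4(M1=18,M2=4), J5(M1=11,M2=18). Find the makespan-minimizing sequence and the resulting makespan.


Johnson's rule:
Group 1 (M1≤M2, sort by M1): ['J5', 'J1']
Group 2 (M1>M2, sort desc M2): ['J2', 'J4', 'J3']
Sequence: J5 → J1 → J2 → J4 → J3
Makespan calculation:
  J5: M1 done=11, M2 done=29
  J1: M1 done=24, M2 done=42
  J2: M1 done=36, M2 done=48
  J4: M1 done=54, M2 done=58
  J3: M1 done=65, M2 done=67
= Sequence: J5 → J1 → J2 → J4 → J3, Makespan: 67


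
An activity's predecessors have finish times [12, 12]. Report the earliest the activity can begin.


ES = max of all predecessor completion times
Predecessors: [12, 12]
ES = max(12, 12)
= 12


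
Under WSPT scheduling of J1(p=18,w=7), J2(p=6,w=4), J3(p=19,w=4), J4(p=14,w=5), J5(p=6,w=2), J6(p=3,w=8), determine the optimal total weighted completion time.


WSPT order (by p/w): J6 → J2 → J1 → J4 → J5 → J3
  J6: C=3, w·C=8×3=24
  J2: C=9, w·C=4×9=36
  J1: C=27, w·C=7×27=189
  J4: C=41, w·C=5×41=205
  J5: C=47, w·C=2×47=94
  J3: C=66, w·C=4×66=264
Σ w·C = 812
= 812


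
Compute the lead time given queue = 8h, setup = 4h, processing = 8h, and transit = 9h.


Lead time = queue + setup + processing + transit
= 8 + 4 + 8 + 9
= 29 hours


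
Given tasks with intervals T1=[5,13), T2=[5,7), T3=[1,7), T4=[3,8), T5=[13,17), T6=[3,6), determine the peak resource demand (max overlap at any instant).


Check each time point for overlaps:
  t=5: 5 tasks active (T1, T2, T3, T4, T6)
Max concurrent = 5


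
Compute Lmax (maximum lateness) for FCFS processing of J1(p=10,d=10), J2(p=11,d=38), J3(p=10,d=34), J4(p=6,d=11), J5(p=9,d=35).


Lateness per job (L = C - d):
  J1: C=10, d=10, L=0
  J2: C=21, d=38, L=-17
  J3: C=31, d=34, L=-3
  J4: C=37, d=11, L=26
  J5: C=46, d=35, L=11
Lmax = max(0, -17, -3, 26, 11)
= 26


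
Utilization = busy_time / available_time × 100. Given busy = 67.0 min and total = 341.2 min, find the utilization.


Utilization = busy / total × 100
= 67.0 / 341.2 × 100
= 19.6%


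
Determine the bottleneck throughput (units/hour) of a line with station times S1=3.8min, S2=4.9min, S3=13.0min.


Bottleneck = longest station time
Station times: [3.8, 4.9, 13.0]
Max = 13.0 min
Rate = 60 / 13.0
= 4.62 units/hour (bottleneck: 13.0min)


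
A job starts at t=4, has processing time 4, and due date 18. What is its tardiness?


Completion = start + processing = 4 + 4 = 8
Tardiness = max(0, C - d) = max(0, 8 - 18)
= max(0, -10)
= 0


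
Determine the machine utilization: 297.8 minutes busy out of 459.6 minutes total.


Utilization = busy / total × 100
= 297.8 / 459.6 × 100
= 64.8%


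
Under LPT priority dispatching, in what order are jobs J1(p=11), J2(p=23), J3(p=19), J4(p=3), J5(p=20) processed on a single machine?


LPT: sort by longest processing time first
  J2: p=23
  J5: p=20
  J3: p=19
  J1: p=11
  J4: p=3
Order: J2 → J5 → J3 → J1 → J4


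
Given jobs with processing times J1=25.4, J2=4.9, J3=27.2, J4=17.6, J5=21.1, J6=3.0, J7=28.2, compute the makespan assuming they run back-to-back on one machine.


Sequential makespan: sum all processing times
= 25.4 + 4.9 + 27.2 + 17.6 + 21.1 + 3.0 + 28.2
= 127.4 time units


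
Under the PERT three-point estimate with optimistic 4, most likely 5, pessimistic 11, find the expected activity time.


te = (o + 4m + p) / 6
= (4 + 4×5 + 11) / 6
= (4 + 20 + 11) / 6
= 35 / 6
= 5.83


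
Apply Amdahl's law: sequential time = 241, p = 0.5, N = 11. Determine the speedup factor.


Amdahl's law: T_p = T × ((1-p) + p/N)
= 241 × ((1-0.5) + 0.5/11)
= 241 × (0.50 + 0.0455)
= 241 × 0.5455
= 131.45
Speedup = 241/131.45
= 1.83×


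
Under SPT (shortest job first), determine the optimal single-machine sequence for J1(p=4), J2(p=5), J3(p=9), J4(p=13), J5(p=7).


SPT: sort by shortest processing time
  J1: p=4
  J2: p=5
  J5: p=7
  J3: p=9
  J4: p=13
Order: J1 → J2 → J5 → J3 → J4


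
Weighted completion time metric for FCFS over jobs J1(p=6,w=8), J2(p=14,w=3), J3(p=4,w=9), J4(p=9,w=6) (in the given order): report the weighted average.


Completion times:
  J1: C=6, w×C=8×6=48
  J2: C=20, w×C=3×20=60
  J3: C=24, w×C=9×24=216
  J4: C=33, w×C=6×33=198
Sum w×C = 522
Sum w = 26
Weighted avg = 522/26
= 20.08


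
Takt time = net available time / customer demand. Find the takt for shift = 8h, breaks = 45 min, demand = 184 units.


Available = 8×60 - 45 = 435 min
Takt time = 435 / 184
= 2.36 min/unit


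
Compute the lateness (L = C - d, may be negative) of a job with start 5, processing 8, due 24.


Completion = 5 + 8 = 13
Lateness = C - d = 13 - 24
= -11


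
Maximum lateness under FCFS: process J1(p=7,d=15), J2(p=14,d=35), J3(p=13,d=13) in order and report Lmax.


Lateness per job (L = C - d):
  J1: C=7, d=15, L=-8
  J2: C=21, d=35, L=-14
  J3: C=34, d=13, L=21
Lmax = max(-8, -14, 21)
= 21


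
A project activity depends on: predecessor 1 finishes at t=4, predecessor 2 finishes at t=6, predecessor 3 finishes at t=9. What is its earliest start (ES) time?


ES = max of all predecessor completion times
Predecessors: [4, 6, 9]
ES = max(4, 6, 9)
= 9


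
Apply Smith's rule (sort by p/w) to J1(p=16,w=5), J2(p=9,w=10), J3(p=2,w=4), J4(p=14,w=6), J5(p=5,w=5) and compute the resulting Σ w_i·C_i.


WSPT order (by p/w): J3 → J2 → J5 → J4 → J1
  J3: C=2, w·C=4×2=8
  J2: C=11, w·C=10×11=110
  J5: C=16, w·C=5×16=80
  J4: C=30, w·C=6×30=180
  J1: C=46, w·C=5×46=230
Σ w·C = 608
= 608


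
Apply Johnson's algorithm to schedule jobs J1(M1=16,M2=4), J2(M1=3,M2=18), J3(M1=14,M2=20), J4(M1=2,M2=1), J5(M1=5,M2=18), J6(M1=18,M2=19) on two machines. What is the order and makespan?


Johnson's rule:
Group 1 (M1≤M2, sort by M1): ['J2', 'J5', 'J3', 'J6']
Group 2 (M1>M2, sort desc M2): ['J1', 'J4']
Sequence: J2 → J5 → J3 → J6 → J1 → J4
Makespan calculation:
  J2: M1 done=3, M2 done=21
  J5: M1 done=8, M2 done=39
  J3: M1 done=22, M2 done=59
  J6: M1 done=40, M2 done=78
  J1: M1 done=56, M2 done=82
  J4: M1 done=58, M2 done=83
= Sequence: J2 → J5 → J3 → J6 → J1 → J4, Makespan: 83


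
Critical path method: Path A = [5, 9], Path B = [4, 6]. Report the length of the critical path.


Path A: 5 + 9 = 14
Path B: 4 + 6 = 10
Critical path = longest = max(14, 10)
= 14 (Path A)


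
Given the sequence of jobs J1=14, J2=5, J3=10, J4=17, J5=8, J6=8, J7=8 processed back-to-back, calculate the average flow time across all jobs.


Completion times:
  J1: completes at 14
  J2: completes at 19
  J3: completes at 29
  J4: completes at 46
  J5: completes at 54
  J6: completes at 62
  J7: completes at 70
Sum = 294
Average = 294/7
= 42.00


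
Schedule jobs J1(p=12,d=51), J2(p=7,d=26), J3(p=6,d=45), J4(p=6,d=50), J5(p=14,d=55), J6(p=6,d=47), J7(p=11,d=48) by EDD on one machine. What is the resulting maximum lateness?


EDD order: J2 → J3 → J6 → J7 → J4 → J1 → J5
Completion and lateness:
  J2: C=7, d=26, L=7-26=-19
  J3: C=13, d=45, L=13-45=-32
  J6: C=19, d=47, L=19-47=-28
  J7: C=30, d=48, L=30-48=-18
  J4: C=36, d=50, L=36-50=-14
  J1: C=48, d=51, L=48-51=-3
  J5: C=62, d=55, L=62-55=7
Lmax = max(-19, -32, -28, -18, -14, -3, 7)
= 7


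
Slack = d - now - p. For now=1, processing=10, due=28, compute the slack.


Slack = due - current_time - processing
= 28 - 1 - 10
= 17


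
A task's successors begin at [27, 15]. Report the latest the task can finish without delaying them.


LF = min of all successor start times
Successors start at: [27, 15]
LF = min(27, 15)
= 15


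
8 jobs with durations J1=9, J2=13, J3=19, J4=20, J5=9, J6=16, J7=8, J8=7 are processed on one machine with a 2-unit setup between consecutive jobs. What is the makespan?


Makespan = Σ processing + (n-1) × setup
= (9 + 13 + 19 + 20 + 9 + 16 + 8 + 7) + (8-1)×2
= 101 + 14
= 115 time units


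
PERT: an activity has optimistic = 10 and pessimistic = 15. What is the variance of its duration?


σ² = ((p - o) / 6)² = (p - o)² / 36
= (15 - 10)² / 36
= 5² / 36
= 25 / 36
= 0.6944


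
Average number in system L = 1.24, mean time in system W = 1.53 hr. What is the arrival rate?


Little's law: L = λW → λ = L / W
= 1.24 / 1.53
= 0.81 per hour


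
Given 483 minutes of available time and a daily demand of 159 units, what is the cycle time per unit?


Cycle time = available time / demand
= 483 / 159
= 3.04 min/unit


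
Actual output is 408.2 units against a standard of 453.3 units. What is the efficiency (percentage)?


Efficiency = (actual / standard) × 100
= (408.2 / 453.3) × 100
= 90.1%


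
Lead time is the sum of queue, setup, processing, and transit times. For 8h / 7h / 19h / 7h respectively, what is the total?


Lead time = queue + setup + processing + transit
= 8 + 7 + 19 + 7
= 41 hours


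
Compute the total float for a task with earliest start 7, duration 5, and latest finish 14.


EF = ES + duration = 7 + 5 = 12
LS = LF - duration = 14 - 5 = 9
Total Float = LF - EF = 14 - 12
(or LS - ES = 9 - 7)
= 2


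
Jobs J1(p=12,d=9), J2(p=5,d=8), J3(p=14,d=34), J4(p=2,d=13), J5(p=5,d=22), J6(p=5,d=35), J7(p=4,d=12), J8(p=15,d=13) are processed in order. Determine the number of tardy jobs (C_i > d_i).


Completion vs due date:
  J1: C=12, d=9 → TARDY
  J2: C=17, d=8 → TARDY
  J3: C=31, d=34 → on time
  J4: C=33, d=13 → TARDY
  J5: C=38, d=22 → TARDY
  J6: C=43, d=35 → TARDY
  J7: C=47, d=12 → TARDY
  J8: C=62, d=13 → TARDY
Tardy jobs: J1, J2, J4, J5, J6, J7, J8
Count = 7


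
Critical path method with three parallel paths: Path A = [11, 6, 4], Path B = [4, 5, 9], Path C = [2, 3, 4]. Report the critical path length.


Path A: 11 + 6 + 4 = 21
Path B: 4 + 5 + 9 = 18
Path C: 2 + 3 + 4 = 9
Critical path = longest = max(21, 18, 9)
= 21 (Path A)


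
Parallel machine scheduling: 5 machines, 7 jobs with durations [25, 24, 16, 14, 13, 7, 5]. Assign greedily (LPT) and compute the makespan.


Jobs (LPT sorted): [25, 24, 16, 14, 13, 7, 5]
Machines: 5
  J=25 → Machine 1 (load: 0+25=25)
  J=24 → Machine 2 (load: 0+24=24)
  J=16 → Machine 3 (load: 0+16=16)
  J=14 → Machine 4 (load: 0+14=14)
  J=13 → Machine 5 (load: 0+13=13)
  J=7 → Machine 5 (load: 13+7=20)
  J=5 → Machine 4 (load: 14+5=19)
Machine loads: [25, 24, 16, 19, 20]
Makespan = max = 25 time units


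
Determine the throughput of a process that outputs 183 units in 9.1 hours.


Throughput = units / time
= 183 / 9.1
= 20.1 units/hour


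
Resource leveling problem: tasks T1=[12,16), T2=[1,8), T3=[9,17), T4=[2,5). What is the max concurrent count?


Check each time point for overlaps:
  t=2: 2 tasks active (T2, T4)
Max concurrent = 2


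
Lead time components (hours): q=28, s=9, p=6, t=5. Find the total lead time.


Lead time = queue + setup + processing + transit
= 28 + 9 + 6 + 5
= 48 hours


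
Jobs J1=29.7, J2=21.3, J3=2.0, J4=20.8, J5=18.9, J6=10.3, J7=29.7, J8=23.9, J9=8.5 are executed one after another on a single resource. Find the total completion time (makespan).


Sequential makespan: sum all processing times
= 29.7 + 21.3 + 2.0 + 20.8 + 18.9 + 10.3 + 29.7 + 23.9 + 8.5
= 165.1 time units


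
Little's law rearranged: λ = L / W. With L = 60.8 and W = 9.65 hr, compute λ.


Little's law: L = λW → λ = L / W
= 60.8 / 9.65
= 6.30 per hour


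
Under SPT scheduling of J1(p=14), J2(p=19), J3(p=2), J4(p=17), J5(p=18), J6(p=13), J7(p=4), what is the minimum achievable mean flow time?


SPT order: J3 → J7 → J6 → J1 → J4 → J5 → J2
Completion times:
  J3: C=2
  J7: C=6
  J6: C=19
  J1: C=33
  J4: C=50
  J5: C=68
  J2: C=87
Sum = 265, n = 7
Mean flow = 265/7
= 37.86


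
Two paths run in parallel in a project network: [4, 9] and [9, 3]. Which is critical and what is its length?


Path A: 4 + 9 = 13
Path B: 9 + 3 = 12
Critical path = longest = max(13, 12)
= 13 (Path A)


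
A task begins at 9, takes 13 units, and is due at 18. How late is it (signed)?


Completion = 9 + 13 = 22
Lateness = C - d = 22 - 18
= 4


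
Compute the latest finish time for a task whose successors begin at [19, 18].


LF = min of all successor start times
Successors start at: [19, 18]
LF = min(19, 18)
= 18


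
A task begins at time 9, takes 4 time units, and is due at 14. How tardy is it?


Completion = start + processing = 9 + 4 = 13
Tardiness = max(0, C - d) = max(0, 13 - 14)
= max(0, -1)
= 0


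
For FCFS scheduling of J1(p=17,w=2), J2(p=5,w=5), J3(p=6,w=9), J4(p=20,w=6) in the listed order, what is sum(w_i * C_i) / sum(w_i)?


Completion times:
  J1: C=17, w×C=2×17=34
  J2: C=22, w×C=5×22=110
  J3: C=28, w×C=9×28=252
  J4: C=48, w×C=6×48=288
Sum w×C = 684
Sum w = 22
Weighted avg = 684/22
= 31.09


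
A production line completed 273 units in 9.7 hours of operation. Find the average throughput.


Throughput = units / time
= 273 / 9.7
= 28.1 units/hour


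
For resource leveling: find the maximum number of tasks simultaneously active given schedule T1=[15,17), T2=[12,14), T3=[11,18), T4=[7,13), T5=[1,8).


Check each time point for overlaps:
  t=12: 3 tasks active (T2, T3, T4)
Max concurrent = 3


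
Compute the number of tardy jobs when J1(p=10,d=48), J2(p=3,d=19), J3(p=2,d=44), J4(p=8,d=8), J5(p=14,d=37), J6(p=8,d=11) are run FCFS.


Completion vs due date:
  J1: C=10, d=48 → on time
  J2: C=13, d=19 → on time
  J3: C=15, d=44 → on time
  J4: C=23, d=8 → TARDY
  J5: C=37, d=37 → on time
  J6: C=45, d=11 → TARDY
Tardy jobs: J4, J6
Count = 2


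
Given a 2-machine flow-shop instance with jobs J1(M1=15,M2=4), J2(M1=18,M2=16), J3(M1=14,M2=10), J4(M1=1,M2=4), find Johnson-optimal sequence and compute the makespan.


Johnson's rule:
Group 1 (M1≤M2, sort by M1): ['J4']
Group 2 (M1>M2, sort desc M2): ['J2', 'J3', 'J1']
Sequence: J4 → J2 → J3 → J1
Makespan calculation:
  J4: M1 done=1, M2 done=5
  J2: M1 done=19, M2 done=35
  J3: M1 done=33, M2 done=45
  J1: M1 done=48, M2 done=52
= Sequence: J4 → J2 → J3 → J1, Makespan: 52


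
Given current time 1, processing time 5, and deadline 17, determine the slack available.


Slack = due - current_time - processing
= 17 - 1 - 5
= 11


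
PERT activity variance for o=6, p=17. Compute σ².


σ² = ((p - o) / 6)² = (p - o)² / 36
= (17 - 6)² / 36
= 11² / 36
= 121 / 36
= 3.3611


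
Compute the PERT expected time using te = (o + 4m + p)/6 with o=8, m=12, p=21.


te = (o + 4m + p) / 6
= (8 + 4×12 + 21) / 6
= (8 + 48 + 21) / 6
= 77 / 6
= 12.83


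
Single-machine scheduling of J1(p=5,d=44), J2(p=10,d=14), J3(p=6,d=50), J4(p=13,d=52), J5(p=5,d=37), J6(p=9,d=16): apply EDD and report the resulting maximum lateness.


EDD order: J2 → J6 → J5 → J1 → J3 → J4
Completion and lateness:
  J2: C=10, d=14, L=10-14=-4
  J6: C=19, d=16, L=19-16=3
  J5: C=24, d=37, L=24-37=-13
  J1: C=29, d=44, L=29-44=-15
  J3: C=35, d=50, L=35-50=-15
  J4: C=48, d=52, L=48-52=-4
Lmax = max(-4, 3, -13, -15, -15, -4)
= 3


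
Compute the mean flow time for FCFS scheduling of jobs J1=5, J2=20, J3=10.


Completion times:
  J1: completes at 5
  J2: completes at 25
  J3: completes at 35
Sum = 65
Average = 65/3
= 21.67


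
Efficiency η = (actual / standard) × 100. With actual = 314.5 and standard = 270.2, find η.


Efficiency = (actual / standard) × 100
= (314.5 / 270.2) × 100
= 116.4%


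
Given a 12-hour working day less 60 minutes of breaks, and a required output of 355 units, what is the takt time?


Available = 12×60 - 60 = 660 min
Takt time = 660 / 355
= 1.86 min/unit


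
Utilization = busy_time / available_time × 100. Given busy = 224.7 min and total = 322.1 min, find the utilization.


Utilization = busy / total × 100
= 224.7 / 322.1 × 100
= 69.8%


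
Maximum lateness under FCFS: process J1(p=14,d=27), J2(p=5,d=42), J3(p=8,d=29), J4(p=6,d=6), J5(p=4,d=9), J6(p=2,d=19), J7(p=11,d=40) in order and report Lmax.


Lateness per job (L = C - d):
  J1: C=14, d=27, L=-13
  J2: C=19, d=42, L=-23
  J3: C=27, d=29, L=-2
  J4: C=33, d=6, L=27
  J5: C=37, d=9, L=28
  J6: C=39, d=19, L=20
  J7: C=50, d=40, L=10
Lmax = max(-13, -23, -2, 27, 28, 20, 10)
= 28


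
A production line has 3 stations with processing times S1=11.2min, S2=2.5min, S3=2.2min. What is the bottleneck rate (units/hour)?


Bottleneck = longest station time
Station times: [11.2, 2.5, 2.2]
Max = 11.2 min
Rate = 60 / 11.2
= 5.36 units/hour (bottleneck: 11.2min)


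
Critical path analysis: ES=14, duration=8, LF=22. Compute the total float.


EF = ES + duration = 14 + 8 = 22
LS = LF - duration = 22 - 8 = 14
Total Float = LF - EF = 22 - 22
(or LS - ES = 14 - 14)
= 0


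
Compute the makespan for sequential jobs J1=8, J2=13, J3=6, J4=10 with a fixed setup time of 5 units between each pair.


Makespan = Σ processing + (n-1) × setup
= (8 + 13 + 6 + 10) + (4-1)×5
= 37 + 15
= 52 time units


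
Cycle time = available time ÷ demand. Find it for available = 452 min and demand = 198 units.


Cycle time = available time / demand
= 452 / 198
= 2.28 min/unit


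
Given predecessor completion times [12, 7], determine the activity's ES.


ES = max of all predecessor completion times
Predecessors: [12, 7]
ES = max(12, 7)
= 12


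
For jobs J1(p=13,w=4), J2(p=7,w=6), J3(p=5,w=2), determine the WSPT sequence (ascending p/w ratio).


WSPT (Smith's rule): sort by p/w ascending
  J2: p/w = 7/6 = 1.167
  J3: p/w = 5/2 = 2.500
  J1: p/w = 13/4 = 3.250
Order: J2 → J3 → J1


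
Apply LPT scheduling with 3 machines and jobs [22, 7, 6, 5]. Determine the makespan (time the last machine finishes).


Jobs (LPT sorted): [22, 7, 6, 5]
Machines: 3
  J=22 → Machine 1 (load: 0+22=22)
  J=7 → Machine 2 (load: 0+7=7)
  J=6 → Machine 3 (load: 0+6=6)
  J=5 → Machine 3 (load: 6+5=11)
Machine loads: [22, 7, 11]
Makespan = max = 22 time units


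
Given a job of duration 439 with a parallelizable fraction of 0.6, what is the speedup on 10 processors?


Amdahl's law: T_p = T × ((1-p) + p/N)
= 439 × ((1-0.6) + 0.6/10)
= 439 × (0.40 + 0.0600)
= 439 × 0.4600
= 201.94
Speedup = 439/201.94
= 2.17×


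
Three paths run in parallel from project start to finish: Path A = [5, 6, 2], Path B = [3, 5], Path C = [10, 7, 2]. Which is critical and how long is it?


Path A: 5 + 6 + 2 = 13
Path B: 3 + 5 = 8
Path C: 10 + 7 + 2 = 19
Critical path = longest = max(13, 8, 19)
= 19 (Path C)


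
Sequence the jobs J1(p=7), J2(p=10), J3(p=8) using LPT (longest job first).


LPT: sort by longest processing time first
  J2: p=10
  J3: p=8
  J1: p=7
Order: J2 → J3 → J1


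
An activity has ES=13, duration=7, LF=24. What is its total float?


EF = ES + duration = 13 + 7 = 20
LS = LF - duration = 24 - 7 = 17
Total Float = LF - EF = 24 - 20
(or LS - ES = 17 - 13)
= 4


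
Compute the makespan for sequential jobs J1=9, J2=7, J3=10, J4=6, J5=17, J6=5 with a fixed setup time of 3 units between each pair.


Makespan = Σ processing + (n-1) × setup
= (9 + 7 + 10 + 6 + 17 + 5) + (6-1)×3
= 54 + 15
= 69 time units


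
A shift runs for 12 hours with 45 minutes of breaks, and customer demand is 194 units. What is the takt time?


Available = 12×60 - 45 = 675 min
Takt time = 675 / 194
= 3.48 min/unit


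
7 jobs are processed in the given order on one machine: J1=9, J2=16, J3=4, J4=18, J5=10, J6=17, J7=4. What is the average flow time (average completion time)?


Completion times:
  J1: completes at 9
  J2: completes at 25
  J3: completes at 29
  J4: completes at 47
  J5: completes at 57
  J6: completes at 74
  J7: completes at 78
Sum = 319
Average = 319/7
= 45.57


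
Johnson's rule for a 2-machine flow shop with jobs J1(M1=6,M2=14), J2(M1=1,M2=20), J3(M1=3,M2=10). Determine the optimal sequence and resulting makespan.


Johnson's rule:
Group 1 (M1≤M2, sort by M1): ['J2', 'J3', 'J1']
Group 2 (M1>M2, sort desc M2): []
Sequence: J2 → J3 → J1
Makespan calculation:
  J2: M1 done=1, M2 done=21
  J3: M1 done=4, M2 done=31
  J1: M1 done=10, M2 done=45
= Sequence: J2 → J3 → J1, Makespan: 45


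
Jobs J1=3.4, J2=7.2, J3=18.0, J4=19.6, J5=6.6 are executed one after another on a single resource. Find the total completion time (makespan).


Sequential makespan: sum all processing times
= 3.4 + 7.2 + 18.0 + 19.6 + 6.6
= 54.8 time units


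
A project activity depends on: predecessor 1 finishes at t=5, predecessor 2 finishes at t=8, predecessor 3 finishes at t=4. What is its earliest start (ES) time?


ES = max of all predecessor completion times
Predecessors: [5, 8, 4]
ES = max(5, 8, 4)
= 8


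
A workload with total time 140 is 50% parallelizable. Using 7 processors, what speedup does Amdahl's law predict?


Amdahl's law: T_p = T × ((1-p) + p/N)
= 140 × ((1-0.5) + 0.5/7)
= 140 × (0.50 + 0.0714)
= 140 × 0.5714
= 80.00
Speedup = 140/80.00
= 1.75×


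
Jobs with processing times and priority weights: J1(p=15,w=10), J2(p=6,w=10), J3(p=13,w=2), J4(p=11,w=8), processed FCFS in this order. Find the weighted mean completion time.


Completion times:
  J1: C=15, w×C=10×15=150
  J2: C=21, w×C=10×21=210
  J3: C=34, w×C=2×34=68
  J4: C=45, w×C=8×45=360
Sum w×C = 788
Sum w = 30
Weighted avg = 788/30
= 26.27
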